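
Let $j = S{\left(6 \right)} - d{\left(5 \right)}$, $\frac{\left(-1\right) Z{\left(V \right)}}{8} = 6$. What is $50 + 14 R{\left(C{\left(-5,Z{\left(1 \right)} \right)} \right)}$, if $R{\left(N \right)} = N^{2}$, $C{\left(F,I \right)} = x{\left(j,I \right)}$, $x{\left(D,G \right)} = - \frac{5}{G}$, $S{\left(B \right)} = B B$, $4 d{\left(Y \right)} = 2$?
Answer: $\frac{57775}{1152} \approx 50.152$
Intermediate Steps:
$d{\left(Y \right)} = \frac{1}{2}$ ($d{\left(Y \right)} = \frac{1}{4} \cdot 2 = \frac{1}{2}$)
$Z{\left(V \right)} = -48$ ($Z{\left(V \right)} = \left(-8\right) 6 = -48$)
$S{\left(B \right)} = B^{2}$
$j = \frac{71}{2}$ ($j = 6^{2} - \frac{1}{2} = 36 - \frac{1}{2} = \frac{71}{2} \approx 35.5$)
$C{\left(F,I \right)} = - \frac{5}{I}$
$50 + 14 R{\left(C{\left(-5,Z{\left(1 \right)} \right)} \right)} = 50 + 14 \left(- \frac{5}{-48}\right)^{2} = 50 + 14 \left(\left(-5\right) \left(- \frac{1}{48}\right)\right)^{2} = 50 + 14 \left(\frac{5}{48}\right)^{2} = 50 + 14 \cdot \frac{25}{2304} = 50 + \frac{175}{1152} = \frac{57775}{1152}$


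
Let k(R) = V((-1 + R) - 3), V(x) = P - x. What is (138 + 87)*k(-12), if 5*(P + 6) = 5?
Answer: 2475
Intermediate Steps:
P = -5 (P = -6 + (⅕)*5 = -6 + 1 = -5)
V(x) = -5 - x
k(R) = -1 - R (k(R) = -5 - ((-1 + R) - 3) = -5 - (-4 + R) = -5 + (4 - R) = -1 - R)
(138 + 87)*k(-12) = (138 + 87)*(-1 - 1*(-12)) = 225*(-1 + 12) = 225*11 = 2475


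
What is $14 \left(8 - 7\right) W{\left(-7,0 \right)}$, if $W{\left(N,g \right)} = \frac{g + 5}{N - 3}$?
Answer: $-7$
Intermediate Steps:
$W{\left(N,g \right)} = \frac{5 + g}{-3 + N}$
$14 \left(8 - 7\right) W{\left(-7,0 \right)} = 14 \left(8 - 7\right) \frac{5 + 0}{-3 - 7} = 14 \cdot 1 \frac{1}{-10} \cdot 5 = 14 \left(\left(- \frac{1}{10}\right) 5\right) = 14 \left(- \frac{1}{2}\right) = -7$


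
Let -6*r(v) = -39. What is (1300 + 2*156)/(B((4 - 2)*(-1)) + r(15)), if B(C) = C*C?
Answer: 3224/21 ≈ 153.52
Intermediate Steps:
r(v) = 13/2 (r(v) = -⅙*(-39) = 13/2)
B(C) = C²
(1300 + 2*156)/(B((4 - 2)*(-1)) + r(15)) = (1300 + 2*156)/(((4 - 2)*(-1))² + 13/2) = (1300 + 312)/((2*(-1))² + 13/2) = 1612/((-2)² + 13/2) = 1612/(4 + 13/2) = 1612/(21/2) = 1612*(2/21) = 3224/21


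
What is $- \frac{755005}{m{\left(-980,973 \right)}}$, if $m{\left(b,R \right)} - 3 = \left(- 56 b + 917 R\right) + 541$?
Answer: $- \frac{151001}{189533} \approx -0.7967$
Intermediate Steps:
$m{\left(b,R \right)} = 544 - 56 b + 917 R$ ($m{\left(b,R \right)} = 3 + \left(\left(- 56 b + 917 R\right) + 541\right) = 3 + \left(541 - 56 b + 917 R\right) = 544 - 56 b + 917 R$)
$- \frac{755005}{m{\left(-980,973 \right)}} = - \frac{755005}{544 - -54880 + 917 \cdot 973} = - \frac{755005}{544 + 54880 + 892241} = - \frac{755005}{947665} = \left(-755005\right) \frac{1}{947665} = - \frac{151001}{189533}$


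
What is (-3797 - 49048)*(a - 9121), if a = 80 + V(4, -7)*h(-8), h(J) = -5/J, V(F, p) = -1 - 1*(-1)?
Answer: 477771645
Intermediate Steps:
V(F, p) = 0 (V(F, p) = -1 + 1 = 0)
a = 80 (a = 80 + 0*(-5/(-8)) = 80 + 0*(-5*(-⅛)) = 80 + 0*(5/8) = 80 + 0 = 80)
(-3797 - 49048)*(a - 9121) = (-3797 - 49048)*(80 - 9121) = -52845*(-9041) = 477771645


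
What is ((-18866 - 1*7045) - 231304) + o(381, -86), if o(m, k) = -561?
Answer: -257776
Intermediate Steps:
((-18866 - 1*7045) - 231304) + o(381, -86) = ((-18866 - 1*7045) - 231304) - 561 = ((-18866 - 7045) - 231304) - 561 = (-25911 - 231304) - 561 = -257215 - 561 = -257776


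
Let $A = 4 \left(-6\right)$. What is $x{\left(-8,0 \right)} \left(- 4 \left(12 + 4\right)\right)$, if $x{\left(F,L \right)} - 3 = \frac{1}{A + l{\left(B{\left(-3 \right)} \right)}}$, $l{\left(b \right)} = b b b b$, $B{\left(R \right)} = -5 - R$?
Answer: $-184$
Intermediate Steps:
$A = -24$
$l{\left(b \right)} = b^{4}$ ($l{\left(b \right)} = b^{2} b b = b^{3} b = b^{4}$)
$x{\left(F,L \right)} = \frac{23}{8}$ ($x{\left(F,L \right)} = 3 + \frac{1}{-24 + \left(-5 - -3\right)^{4}} = 3 + \frac{1}{-24 + \left(-5 + 3\right)^{4}} = 3 + \frac{1}{-24 + \left(-2\right)^{4}} = 3 + \frac{1}{-24 + 16} = 3 + \frac{1}{-8} = 3 - \frac{1}{8} = \frac{23}{8}$)
$x{\left(-8,0 \right)} \left(- 4 \left(12 + 4\right)\right) = \frac{23 \left(- 4 \left(12 + 4\right)\right)}{8} = \frac{23 \left(\left(-4\right) 16\right)}{8} = \frac{23}{8} \left(-64\right) = -184$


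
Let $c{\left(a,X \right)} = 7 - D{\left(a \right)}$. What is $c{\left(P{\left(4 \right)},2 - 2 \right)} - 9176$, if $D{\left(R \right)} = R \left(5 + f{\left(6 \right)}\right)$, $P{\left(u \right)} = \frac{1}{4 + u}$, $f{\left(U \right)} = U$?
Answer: $- \frac{73363}{8} \approx -9170.4$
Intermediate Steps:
$D{\left(R \right)} = 11 R$ ($D{\left(R \right)} = R \left(5 + 6\right) = R 11 = 11 R$)
$c{\left(a,X \right)} = 7 - 11 a$
$c{\left(P{\left(4 \right)},2 - 2 \right)} - 9176 = \left(7 - \frac{11}{4 + 4}\right) - 9176 = \left(7 - \frac{11}{8}\right) - 9176 = \frac{45}{8} - 9176 = - \frac{73363}{8}$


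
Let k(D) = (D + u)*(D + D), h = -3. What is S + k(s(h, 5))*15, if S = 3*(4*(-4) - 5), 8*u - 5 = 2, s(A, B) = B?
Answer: 3273/4 ≈ 818.25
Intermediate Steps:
u = 7/8 (u = 5/8 + (⅛)*2 = 5/8 + ¼ = 7/8 ≈ 0.87500)
k(D) = 2*D*(7/8 + D) (k(D) = (D + 7/8)*(D + D) = (7/8 + D)*(2*D) = 2*D*(7/8 + D))
S = -63 (S = 3*(-16 - 5) = 3*(-21) = -63)
S + k(s(h, 5))*15 = -63 + ((¼)*5*(7 + 8*5))*15 = -63 + ((¼)*5*(7 + 40))*15 = -63 + ((¼)*5*47)*15 = -63 + (235/4)*15 = -63 + 3525/4 = 3273/4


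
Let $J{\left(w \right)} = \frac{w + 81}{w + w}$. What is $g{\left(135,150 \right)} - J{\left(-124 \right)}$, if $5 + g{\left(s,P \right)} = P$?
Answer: $\frac{35917}{248} \approx 144.83$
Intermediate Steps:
$J{\left(w \right)} = \frac{81 + w}{2 w}$
$g{\left(s,P \right)} = -5 + P$
$g{\left(135,150 \right)} - J{\left(-124 \right)} = \left(-5 + 150\right) - \frac{81 - 124}{2 \left(-124\right)} = 145 - \frac{1}{2} \left(- \frac{1}{124}\right) \left(-43\right) = 145 - \frac{43}{248} = \frac{35917}{248}$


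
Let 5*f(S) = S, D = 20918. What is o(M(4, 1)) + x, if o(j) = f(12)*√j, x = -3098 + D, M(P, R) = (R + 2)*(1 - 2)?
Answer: 17820 + 12*I*√3/5 ≈ 17820.0 + 4.1569*I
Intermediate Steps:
f(S) = S/5
M(P, R) = -2 - R (M(P, R) = (2 + R)*(-1) = -2 - R)
x = 17820 (x = -3098 + 20918 = 17820)
o(j) = 12*√j/5 (o(j) = ((⅕)*12)*√j = 12*√j/5)
o(M(4, 1)) + x = 12*√(-2 - 1*1)/5 + 17820 = 12*√(-2 - 1)/5 + 17820 = 12*√(-3)/5 + 17820 = 12*(I*√3)/5 + 17820 = 12*I*√3/5 + 17820 = 17820 + 12*I*√3/5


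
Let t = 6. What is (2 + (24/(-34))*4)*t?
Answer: -84/17 ≈ -4.9412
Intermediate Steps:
(2 + (24/(-34))*4)*t = (2 + (24/(-34))*4)*6 = (2 + (24*(-1/34))*4)*6 = (2 - 12/17*4)*6 = (2 - 48/17)*6 = -14/17*6 = -84/17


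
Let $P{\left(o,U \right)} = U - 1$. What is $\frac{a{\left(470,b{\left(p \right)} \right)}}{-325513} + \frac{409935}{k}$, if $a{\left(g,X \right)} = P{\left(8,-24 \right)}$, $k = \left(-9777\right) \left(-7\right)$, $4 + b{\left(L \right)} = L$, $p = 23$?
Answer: $\frac{44480294210}{7425928069} \approx 5.9899$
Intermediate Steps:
$b{\left(L \right)} = -4 + L$
$P{\left(o,U \right)} = -1 + U$ ($P{\left(o,U \right)} = U + \left(-4 + 3\right) = U - 1 = -1 + U$)
$k = 68439$
$a{\left(g,X \right)} = -25$ ($a{\left(g,X \right)} = -1 - 24 = -25$)
$\frac{a{\left(470,b{\left(p \right)} \right)}}{-325513} + \frac{409935}{k} = - \frac{25}{-325513} + \frac{409935}{68439} = \left(-25\right) \left(- \frac{1}{325513}\right) + 409935 \cdot \frac{1}{68439} = \frac{25}{325513} + \frac{136645}{22813} = \frac{44480294210}{7425928069}$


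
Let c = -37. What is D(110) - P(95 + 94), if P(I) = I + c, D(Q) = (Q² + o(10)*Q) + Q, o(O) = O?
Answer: 13158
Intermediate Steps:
D(Q) = Q² + 11*Q (D(Q) = (Q² + 10*Q) + Q = Q² + 11*Q)
P(I) = -37 + I (P(I) = I - 37 = -37 + I)
D(110) - P(95 + 94) = 110*(11 + 110) - (-37 + (95 + 94)) = 110*121 - (-37 + 189) = 13310 - 1*152 = 13310 - 152 = 13158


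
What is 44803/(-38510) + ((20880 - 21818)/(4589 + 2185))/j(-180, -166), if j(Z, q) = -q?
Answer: -6302047379/5412984855 ≈ -1.1642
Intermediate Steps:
44803/(-38510) + ((20880 - 21818)/(4589 + 2185))/j(-180, -166) = 44803/(-38510) + ((20880 - 21818)/(4589 + 2185))/((-1*(-166))) = 44803*(-1/38510) - 938/6774/166 = -44803/38510 - 938*1/6774*(1/166) = -44803/38510 - 469/3387*1/166 = -44803/38510 - 469/562242 = -6302047379/5412984855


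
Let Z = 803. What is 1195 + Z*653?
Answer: 525554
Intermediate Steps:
1195 + Z*653 = 1195 + 803*653 = 1195 + 524359 = 525554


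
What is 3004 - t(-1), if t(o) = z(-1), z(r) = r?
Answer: 3005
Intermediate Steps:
t(o) = -1
3004 - t(-1) = 3004 - 1*(-1) = 3004 + 1 = 3005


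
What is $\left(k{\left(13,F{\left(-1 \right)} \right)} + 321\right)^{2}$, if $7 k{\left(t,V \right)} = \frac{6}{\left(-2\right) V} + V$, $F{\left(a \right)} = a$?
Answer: $\frac{5058001}{49} \approx 1.0322 \cdot 10^{5}$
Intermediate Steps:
$k{\left(t,V \right)} = - \frac{3}{7 V} + \frac{V}{7}$ ($k{\left(t,V \right)} = \frac{\frac{6}{\left(-2\right) V} + V}{7} = \frac{6 \left(- \frac{1}{2 V}\right) + V}{7} = \frac{- \frac{3}{V} + V}{7} = \frac{V - \frac{3}{V}}{7} = - \frac{3}{7 V} + \frac{V}{7}$)
$\left(k{\left(13,F{\left(-1 \right)} \right)} + 321\right)^{2} = \left(\frac{-3 + \left(-1\right)^{2}}{7 \left(-1\right)} + 321\right)^{2} = \left(\frac{1}{7} \left(-1\right) \left(-3 + 1\right) + 321\right)^{2} = \left(\frac{1}{7} \left(-1\right) \left(-2\right) + 321\right)^{2} = \left(\frac{2}{7} + 321\right)^{2} = \left(\frac{2249}{7}\right)^{2} = \frac{5058001}{49}$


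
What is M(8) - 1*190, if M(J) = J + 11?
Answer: -171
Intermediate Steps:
M(J) = 11 + J
M(8) - 1*190 = (11 + 8) - 1*190 = 19 - 190 = -171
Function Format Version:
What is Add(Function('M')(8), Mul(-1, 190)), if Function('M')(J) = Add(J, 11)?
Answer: -171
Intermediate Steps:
Function('M')(J) = Add(11, J)
Add(Function('M')(8), Mul(-1, 190)) = Add(Add(11, 8), Mul(-1, 190)) = Add(19, -190) = -171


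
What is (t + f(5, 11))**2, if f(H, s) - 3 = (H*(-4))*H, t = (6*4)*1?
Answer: 5329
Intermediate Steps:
t = 24 (t = 24*1 = 24)
f(H, s) = 3 - 4*H**2 (f(H, s) = 3 + (H*(-4))*H = 3 + (-4*H)*H = 3 - 4*H**2)
(t + f(5, 11))**2 = (24 + (3 - 4*5**2))**2 = (24 + (3 - 4*25))**2 = (24 + (3 - 100))**2 = (24 - 97)**2 = (-73)**2 = 5329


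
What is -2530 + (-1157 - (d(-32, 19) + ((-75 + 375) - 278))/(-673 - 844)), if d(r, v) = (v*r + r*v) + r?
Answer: -5594405/1517 ≈ -3687.8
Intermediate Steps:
d(r, v) = r + 2*r*v (d(r, v) = (r*v + r*v) + r = 2*r*v + r = r + 2*r*v)
-2530 + (-1157 - (d(-32, 19) + ((-75 + 375) - 278))/(-673 - 844)) = -2530 + (-1157 - (-32*(1 + 2*19) + ((-75 + 375) - 278))/(-673 - 844)) = -2530 + (-1157 - (-32*(1 + 38) + (300 - 278))/(-1517)) = -2530 + (-1157 - (-32*39 + 22)*(-1)/1517) = -2530 + (-1157 - (-1248 + 22)*(-1)/1517) = -2530 + (-1157 - (-1226)*(-1)/1517) = -2530 + (-1157 - 1*1226/1517) = -2530 + (-1157 - 1226/1517) = -2530 - 1756395/1517 = -5594405/1517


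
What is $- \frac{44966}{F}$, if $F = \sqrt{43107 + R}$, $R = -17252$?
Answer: $- \frac{44966 \sqrt{25855}}{25855} \approx -279.65$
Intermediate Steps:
$F = \sqrt{25855}$ ($F = \sqrt{43107 - 17252} = \sqrt{25855} \approx 160.79$)
$- \frac{44966}{F} = - \frac{44966}{\sqrt{25855}} = - 44966 \frac{\sqrt{25855}}{25855} = - \frac{44966 \sqrt{25855}}{25855}$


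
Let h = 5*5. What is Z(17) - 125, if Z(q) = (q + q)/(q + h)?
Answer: -2608/21 ≈ -124.19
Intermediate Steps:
h = 25
Z(q) = 2*q/(25 + q) (Z(q) = (q + q)/(q + 25) = (2*q)/(25 + q) = 2*q/(25 + q))
Z(17) - 125 = 2*17/(25 + 17) - 125 = 2*17/42 - 125 = 2*17*(1/42) - 125 = 17/21 - 125 = -2608/21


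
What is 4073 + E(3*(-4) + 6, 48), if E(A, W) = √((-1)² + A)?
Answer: 4073 + I*√5 ≈ 4073.0 + 2.2361*I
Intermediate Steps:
E(A, W) = √(1 + A)
4073 + E(3*(-4) + 6, 48) = 4073 + √(1 + (3*(-4) + 6)) = 4073 + √(1 + (-12 + 6)) = 4073 + √(1 - 6) = 4073 + √(-5) = 4073 + I*√5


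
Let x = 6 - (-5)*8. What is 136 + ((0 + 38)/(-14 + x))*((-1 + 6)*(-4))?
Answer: 449/4 ≈ 112.25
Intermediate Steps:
x = 46 (x = 6 - 1*(-40) = 6 + 40 = 46)
136 + ((0 + 38)/(-14 + x))*((-1 + 6)*(-4)) = 136 + ((0 + 38)/(-14 + 46))*((-1 + 6)*(-4)) = 136 + (38/32)*(5*(-4)) = 136 + (38*(1/32))*(-20) = 136 + (19/16)*(-20) = 136 - 95/4 = 449/4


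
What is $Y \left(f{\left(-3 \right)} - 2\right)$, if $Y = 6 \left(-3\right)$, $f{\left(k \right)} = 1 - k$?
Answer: $-36$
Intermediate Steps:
$Y = -18$
$Y \left(f{\left(-3 \right)} - 2\right) = - 18 \left(\left(1 - -3\right) - 2\right) = - 18 \left(\left(1 + 3\right) - 2\right) = - 18 \left(4 - 2\right) = \left(-18\right) 2 = -36$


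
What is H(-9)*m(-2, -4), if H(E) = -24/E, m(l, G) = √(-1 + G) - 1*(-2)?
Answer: 16/3 + 8*I*√5/3 ≈ 5.3333 + 5.9628*I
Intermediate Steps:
m(l, G) = 2 + √(-1 + G) (m(l, G) = √(-1 + G) + 2 = 2 + √(-1 + G))
H(-9)*m(-2, -4) = (-24/(-9))*(2 + √(-1 - 4)) = (-24*(-⅑))*(2 + √(-5)) = 8*(2 + I*√5)/3 = 16/3 + 8*I*√5/3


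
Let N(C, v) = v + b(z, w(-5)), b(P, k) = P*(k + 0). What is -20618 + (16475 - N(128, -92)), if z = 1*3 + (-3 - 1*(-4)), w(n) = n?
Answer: -4031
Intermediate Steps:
z = 4 (z = 3 + (-3 + 4) = 3 + 1 = 4)
b(P, k) = P*k
N(C, v) = -20 + v (N(C, v) = v + 4*(-5) = v - 20 = -20 + v)
-20618 + (16475 - N(128, -92)) = -20618 + (16475 - (-20 - 92)) = -20618 + (16475 - 1*(-112)) = -20618 + (16475 + 112) = -20618 + 16587 = -4031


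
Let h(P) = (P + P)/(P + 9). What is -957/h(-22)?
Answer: -1131/4 ≈ -282.75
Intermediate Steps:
h(P) = 2*P/(9 + P) (h(P) = (2*P)/(9 + P) = 2*P/(9 + P))
-957/h(-22) = -957/(2*(-22)/(9 - 22)) = -957/(2*(-22)/(-13)) = -957/(2*(-22)*(-1/13)) = -957/44/13 = -957*13/44 = -1131/4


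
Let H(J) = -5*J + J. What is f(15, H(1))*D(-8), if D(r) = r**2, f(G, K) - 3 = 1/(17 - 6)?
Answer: 2176/11 ≈ 197.82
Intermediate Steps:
H(J) = -4*J
f(G, K) = 34/11 (f(G, K) = 3 + 1/(17 - 6) = 3 + 1/11 = 34/11)
f(15, H(1))*D(-8) = (34/11)*(-8)**2 = (34/11)*64 = 2176/11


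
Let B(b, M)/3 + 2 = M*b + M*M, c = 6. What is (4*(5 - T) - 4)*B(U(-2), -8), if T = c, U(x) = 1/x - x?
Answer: -1200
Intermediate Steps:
U(x) = 1/x - x
T = 6
B(b, M) = -6 + 3*M² + 3*M*b (B(b, M) = -6 + 3*(M*b + M*M) = -6 + 3*(M*b + M²) = -6 + 3*(M² + M*b) = -6 + (3*M² + 3*M*b) = -6 + 3*M² + 3*M*b)
(4*(5 - T) - 4)*B(U(-2), -8) = (4*(5 - 1*6) - 4)*(-6 + 3*(-8)² + 3*(-8)*(1/(-2) - 1*(-2))) = (4*(5 - 6) - 4)*(-6 + 3*64 + 3*(-8)*(-½ + 2)) = (4*(-1) - 4)*(-6 + 192 + 3*(-8)*(3/2)) = (-4 - 4)*(-6 + 192 - 36) = -8*150 = -1200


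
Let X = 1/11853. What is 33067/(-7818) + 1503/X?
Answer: 139278098195/7818 ≈ 1.7815e+7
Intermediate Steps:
X = 1/11853 ≈ 8.4367e-5
33067/(-7818) + 1503/X = 33067/(-7818) + 1503/(1/11853) = 33067*(-1/7818) + 1503*11853 = -33067/7818 + 17815059 = 139278098195/7818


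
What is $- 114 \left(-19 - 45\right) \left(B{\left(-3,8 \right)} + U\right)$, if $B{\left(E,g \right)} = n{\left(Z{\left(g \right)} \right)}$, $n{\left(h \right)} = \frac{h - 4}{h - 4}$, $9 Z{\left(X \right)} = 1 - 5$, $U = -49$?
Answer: $-350208$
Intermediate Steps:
$Z{\left(X \right)} = - \frac{4}{9}$ ($Z{\left(X \right)} = \frac{1 - 5}{9} = \frac{1}{9} \left(-4\right) = - \frac{4}{9}$)
$n{\left(h \right)} = 1$ ($n{\left(h \right)} = \frac{-4 + h}{-4 + h} = 1$)
$B{\left(E,g \right)} = 1$
$- 114 \left(-19 - 45\right) \left(B{\left(-3,8 \right)} + U\right) = - 114 \left(-19 - 45\right) \left(1 - 49\right) = - 114 \left(\left(-64\right) \left(-48\right)\right) = \left(-114\right) 3072 = -350208$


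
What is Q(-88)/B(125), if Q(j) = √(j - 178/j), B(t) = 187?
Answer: I*√41613/4114 ≈ 0.049585*I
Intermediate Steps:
Q(-88)/B(125) = √(-88 - 178/(-88))/187 = √(-88 - 178*(-1/88))*(1/187) = √(-88 + 89/44)*(1/187) = √(-3783/44)*(1/187) = (I*√41613/22)*(1/187) = I*√41613/4114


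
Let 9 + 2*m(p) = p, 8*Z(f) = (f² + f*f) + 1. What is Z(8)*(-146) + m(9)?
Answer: -9417/4 ≈ -2354.3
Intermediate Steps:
Z(f) = ⅛ + f²/4 (Z(f) = ((f² + f*f) + 1)/8 = ((f² + f²) + 1)/8 = (2*f² + 1)/8 = (1 + 2*f²)/8 = ⅛ + f²/4)
m(p) = -9/2 + p/2
Z(8)*(-146) + m(9) = (⅛ + (¼)*8²)*(-146) + (-9/2 + (½)*9) = (⅛ + (¼)*64)*(-146) + (-9/2 + 9/2) = (⅛ + 16)*(-146) + 0 = (129/8)*(-146) + 0 = -9417/4 + 0 = -9417/4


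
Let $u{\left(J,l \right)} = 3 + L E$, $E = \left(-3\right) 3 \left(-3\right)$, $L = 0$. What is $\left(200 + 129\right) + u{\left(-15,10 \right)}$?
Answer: $332$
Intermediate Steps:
$E = 27$ ($E = \left(-9\right) \left(-3\right) = 27$)
$u{\left(J,l \right)} = 3$ ($u{\left(J,l \right)} = 3 + 0 \cdot 27 = 3 + 0 = 3$)
$\left(200 + 129\right) + u{\left(-15,10 \right)} = \left(200 + 129\right) + 3 = 329 + 3 = 332$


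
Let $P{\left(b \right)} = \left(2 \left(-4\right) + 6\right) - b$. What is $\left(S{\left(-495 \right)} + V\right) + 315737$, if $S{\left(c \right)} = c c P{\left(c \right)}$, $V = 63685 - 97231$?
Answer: $121079516$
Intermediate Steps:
$V = -33546$
$P{\left(b \right)} = -2 - b$ ($P{\left(b \right)} = \left(-8 + 6\right) - b = -2 - b$)
$S{\left(c \right)} = c^{2} \left(-2 - c\right)$ ($S{\left(c \right)} = c c \left(-2 - c\right) = c^{2} \left(-2 - c\right)$)
$\left(S{\left(-495 \right)} + V\right) + 315737 = \left(\left(-495\right)^{2} \left(-2 - -495\right) - 33546\right) + 315737 = \left(245025 \left(-2 + 495\right) - 33546\right) + 315737 = \left(245025 \cdot 493 - 33546\right) + 315737 = \left(120797325 - 33546\right) + 315737 = 120763779 + 315737 = 121079516$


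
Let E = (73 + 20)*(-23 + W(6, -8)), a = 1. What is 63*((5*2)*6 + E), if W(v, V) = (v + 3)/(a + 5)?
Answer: -244377/2 ≈ -1.2219e+5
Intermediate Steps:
W(v, V) = ½ + v/6 (W(v, V) = (v + 3)/(1 + 5) = (3 + v)/6 = (3 + v)*(⅙) = ½ + v/6)
E = -3999/2 (E = (73 + 20)*(-23 + (½ + (⅙)*6)) = 93*(-23 + (½ + 1)) = 93*(-23 + 3/2) = 93*(-43/2) = -3999/2 ≈ -1999.5)
63*((5*2)*6 + E) = 63*((5*2)*6 - 3999/2) = 63*(10*6 - 3999/2) = 63*(60 - 3999/2) = 63*(-3879/2) = -244377/2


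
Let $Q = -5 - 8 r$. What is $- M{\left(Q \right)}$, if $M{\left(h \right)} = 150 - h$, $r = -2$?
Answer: $-139$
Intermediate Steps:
$Q = 11$ ($Q = -5 - -16 = -5 + 16 = 11$)
$- M{\left(Q \right)} = - (150 - 11) = \left(-1\right) 139 = -139$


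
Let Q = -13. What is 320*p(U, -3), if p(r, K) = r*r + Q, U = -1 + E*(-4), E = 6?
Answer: 195840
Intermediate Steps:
U = -25 (U = -1 + 6*(-4) = -1 - 24 = -25)
p(r, K) = -13 + r² (p(r, K) = r*r - 13 = r² - 13 = -13 + r²)
320*p(U, -3) = 320*(-13 + (-25)²) = 320*(-13 + 625) = 320*612 = 195840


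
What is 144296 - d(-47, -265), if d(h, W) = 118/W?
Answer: 38238558/265 ≈ 1.4430e+5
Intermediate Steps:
144296 - d(-47, -265) = 144296 - 118/(-265) = 144296 - 118*(-1)/265 = 144296 - 1*(-118/265) = 144296 + 118/265 = 38238558/265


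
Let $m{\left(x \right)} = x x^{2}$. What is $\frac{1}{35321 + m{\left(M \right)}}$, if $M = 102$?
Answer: $\frac{1}{1096529} \approx 9.1197 \cdot 10^{-7}$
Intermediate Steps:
$m{\left(x \right)} = x^{3}$
$\frac{1}{35321 + m{\left(M \right)}} = \frac{1}{35321 + 102^{3}} = \frac{1}{35321 + 1061208} = \frac{1}{1096529}$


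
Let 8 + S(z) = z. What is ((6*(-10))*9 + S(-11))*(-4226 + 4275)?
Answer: -27391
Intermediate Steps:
S(z) = -8 + z
((6*(-10))*9 + S(-11))*(-4226 + 4275) = ((6*(-10))*9 + (-8 - 11))*(-4226 + 4275) = (-60*9 - 19)*49 = (-540 - 19)*49 = -559*49 = -27391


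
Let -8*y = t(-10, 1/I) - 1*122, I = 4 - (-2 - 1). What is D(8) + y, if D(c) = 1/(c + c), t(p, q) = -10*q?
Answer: 1735/112 ≈ 15.491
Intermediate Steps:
I = 7 (I = 4 - 1*(-3) = 4 + 3 = 7)
y = 108/7 (y = -(-10/7 - 1*122)/8 = -(-10/7 - 122)/8 = -⅛*(-864/7) = 108/7 ≈ 15.429)
D(c) = 1/(2*c)
D(8) + y = (½)/8 + 108/7 = (½)*(⅛) + 108/7 = 1/16 + 108/7 = 1735/112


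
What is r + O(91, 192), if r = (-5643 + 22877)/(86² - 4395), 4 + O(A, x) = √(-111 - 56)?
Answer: 5230/3001 + I*√167 ≈ 1.7428 + 12.923*I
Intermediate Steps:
O(A, x) = -4 + I*√167 (O(A, x) = -4 + √(-111 - 56) = -4 + √(-167) = -4 + I*√167)
r = 17234/3001 (r = 17234/(7396 - 4395) = 17234/3001 ≈ 5.7428)
r + O(91, 192) = 17234/3001 + (-4 + I*√167) = 5230/3001 + I*√167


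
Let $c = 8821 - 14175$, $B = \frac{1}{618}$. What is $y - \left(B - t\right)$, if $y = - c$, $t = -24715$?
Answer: $- \frac{11965099}{618} \approx -19361.0$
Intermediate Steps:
$B = \frac{1}{618} \approx 0.0016181$
$c = -5354$
$y = 5354$ ($y = \left(-1\right) \left(-5354\right) = 5354$)
$y - \left(B - t\right) = 5354 - \frac{15273871}{618} = - \frac{11965099}{618}$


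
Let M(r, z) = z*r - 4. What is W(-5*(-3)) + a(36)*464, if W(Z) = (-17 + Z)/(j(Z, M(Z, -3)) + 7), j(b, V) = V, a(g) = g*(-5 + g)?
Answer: 10874305/21 ≈ 5.1782e+5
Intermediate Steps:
M(r, z) = -4 + r*z (M(r, z) = r*z - 4 = -4 + r*z)
W(Z) = (-17 + Z)/(3 - 3*Z) (W(Z) = (-17 + Z)/((-4 + Z*(-3)) + 7) = (-17 + Z)/((-4 - 3*Z) + 7) = (-17 + Z)/(3 - 3*Z))
W(-5*(-3)) + a(36)*464 = (-17 - 5*(-3))/(3*(1 - (-5)*(-3))) + (36*(-5 + 36))*464 = (-17 + 15)/(3*(1 - 1*15)) + (36*31)*464 = (⅓)*(-2)/(1 - 15) + 1116*464 = (⅓)*(-2)/(-14) + 517824 = (⅓)*(-1/14)*(-2) + 517824 = 1/21 + 517824 = 10874305/21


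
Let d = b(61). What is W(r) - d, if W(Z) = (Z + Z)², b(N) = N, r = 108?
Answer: 46595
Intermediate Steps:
W(Z) = 4*Z² (W(Z) = (2*Z)² = 4*Z²)
d = 61
W(r) - d = 4*108² - 1*61 = 4*11664 - 61 = 46656 - 61 = 46595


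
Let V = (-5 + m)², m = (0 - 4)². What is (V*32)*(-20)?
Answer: -77440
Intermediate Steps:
m = 16 (m = (-4)² = 16)
V = 121 (V = (-5 + 16)² = 11² = 121)
(V*32)*(-20) = (121*32)*(-20) = 3872*(-20) = -77440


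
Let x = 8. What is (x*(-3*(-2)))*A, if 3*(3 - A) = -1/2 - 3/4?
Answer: 164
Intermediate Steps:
A = 41/12 (A = 3 - (-1/2 - 3/4)/3 = 3 - (-1*½ - 3*¼)/3 = 3 - (-½ - ¾)/3 = 3 - ⅓*(-5/4) = 3 + 5/12 = 41/12 ≈ 3.4167)
(x*(-3*(-2)))*A = (8*(-3*(-2)))*(41/12) = (8*6)*(41/12) = 48*(41/12) = 164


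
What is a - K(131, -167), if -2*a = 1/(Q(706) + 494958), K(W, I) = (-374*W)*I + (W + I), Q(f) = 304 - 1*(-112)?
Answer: -8106262487577/990748 ≈ -8.1820e+6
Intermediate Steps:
Q(f) = 416 (Q(f) = 304 + 112 = 416)
K(W, I) = I + W - 374*I*W (K(W, I) = -374*I*W + (I + W) = I + W - 374*I*W)
a = -1/990748 (a = -1/(2*(416 + 494958)) = -½/495374 = -½*1/495374 = -1/990748 ≈ -1.0093e-6)
a - K(131, -167) = -1/990748 - (-167 + 131 - 374*(-167)*131) = -1/990748 - (-167 + 131 + 8181998) = -1/990748 - 1*8181962 = -1/990748 - 8181962 = -8106262487577/990748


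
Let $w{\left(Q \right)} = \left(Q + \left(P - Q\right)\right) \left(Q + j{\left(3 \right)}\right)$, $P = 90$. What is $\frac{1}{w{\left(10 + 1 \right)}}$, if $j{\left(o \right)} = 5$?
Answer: $\frac{1}{1440} \approx 0.00069444$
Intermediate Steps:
$w{\left(Q \right)} = 450 + 90 Q$ ($w{\left(Q \right)} = \left(Q - \left(-90 + Q\right)\right) \left(Q + 5\right) = 90 \left(5 + Q\right) = 450 + 90 Q$)
$\frac{1}{w{\left(10 + 1 \right)}} = \frac{1}{450 + 90 \left(10 + 1\right)} = \frac{1}{450 + 90 \cdot 11} = \frac{1}{450 + 990} = \frac{1}{1440}$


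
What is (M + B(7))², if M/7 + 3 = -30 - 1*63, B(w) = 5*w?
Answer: 405769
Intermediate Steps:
M = -672 (M = -21 + 7*(-30 - 1*63) = -21 + 7*(-30 - 63) = -21 + 7*(-93) = -21 - 651 = -672)
(M + B(7))² = (-672 + 5*7)² = (-672 + 35)² = (-637)² = 405769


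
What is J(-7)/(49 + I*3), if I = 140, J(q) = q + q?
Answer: -2/67 ≈ -0.029851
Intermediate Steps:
J(q) = 2*q
J(-7)/(49 + I*3) = (2*(-7))/(49 + 140*3) = -14/(49 + 420) = -14/469 = -14*1/469 = -2/67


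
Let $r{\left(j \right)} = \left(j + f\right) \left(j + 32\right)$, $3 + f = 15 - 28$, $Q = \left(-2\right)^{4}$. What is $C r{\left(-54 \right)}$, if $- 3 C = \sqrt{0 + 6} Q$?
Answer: $- \frac{24640 \sqrt{6}}{3} \approx -20118.0$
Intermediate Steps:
$Q = 16$
$f = -16$ ($f = -3 + \left(15 - 28\right) = -3 - 13 = -16$)
$r{\left(j \right)} = \left(-16 + j\right) \left(32 + j\right)$ ($r{\left(j \right)} = \left(j - 16\right) \left(j + 32\right) = \left(-16 + j\right) \left(32 + j\right)$)
$C = - \frac{16 \sqrt{6}}{3}$ ($C = - \frac{\sqrt{0 + 6} \cdot 16}{3} = - \frac{\sqrt{6} \cdot 16}{3} = - \frac{16 \sqrt{6}}{3} \approx -13.064$)
$C r{\left(-54 \right)} = - \frac{16 \sqrt{6}}{3} \left(-512 + \left(-54\right)^{2} + 16 \left(-54\right)\right) = - \frac{16 \sqrt{6}}{3} \left(-512 + 2916 - 864\right) = - \frac{16 \sqrt{6}}{3} \cdot 1540 = - \frac{24640 \sqrt{6}}{3}$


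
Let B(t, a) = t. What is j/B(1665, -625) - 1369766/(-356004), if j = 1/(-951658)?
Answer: 324135111271/84243145305 ≈ 3.8476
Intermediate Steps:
j = -1/951658 ≈ -1.0508e-6
j/B(1665, -625) - 1369766/(-356004) = -1/951658/1665 - 1369766/(-356004) = -1/951658*1/1665 - 1369766*(-1/356004) = -1/1584510570 + 22093/5742 = 324135111271/84243145305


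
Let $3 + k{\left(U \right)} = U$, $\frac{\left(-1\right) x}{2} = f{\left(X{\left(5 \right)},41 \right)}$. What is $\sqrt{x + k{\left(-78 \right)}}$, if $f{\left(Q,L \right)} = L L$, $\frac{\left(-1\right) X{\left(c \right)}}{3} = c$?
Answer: $i \sqrt{3443} \approx 58.677 i$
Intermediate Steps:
$X{\left(c \right)} = - 3 c$
$f{\left(Q,L \right)} = L^{2}$
$x = -3362$ ($x = - 2 \cdot 41^{2} = \left(-2\right) 1681 = -3362$)
$k{\left(U \right)} = -3 + U$
$\sqrt{x + k{\left(-78 \right)}} = \sqrt{-3362 - 81} = \sqrt{-3443} = i \sqrt{3443}$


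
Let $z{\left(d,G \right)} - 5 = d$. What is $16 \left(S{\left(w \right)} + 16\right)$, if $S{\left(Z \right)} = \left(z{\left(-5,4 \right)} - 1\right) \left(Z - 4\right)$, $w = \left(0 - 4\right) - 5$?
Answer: $464$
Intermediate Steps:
$z{\left(d,G \right)} = 5 + d$
$w = -9$ ($w = \left(0 - 4\right) - 5 = -4 - 5 = -9$)
$S{\left(Z \right)} = 4 - Z$ ($S{\left(Z \right)} = \left(\left(5 - 5\right) - 1\right) \left(Z - 4\right) = \left(0 - 1\right) \left(-4 + Z\right) = - (-4 + Z) = 4 - Z$)
$16 \left(S{\left(w \right)} + 16\right) = 16 \left(\left(4 - -9\right) + 16\right) = 16 \left(\left(4 + 9\right) + 16\right) = 16 \left(13 + 16\right) = 16 \cdot 29 = 464$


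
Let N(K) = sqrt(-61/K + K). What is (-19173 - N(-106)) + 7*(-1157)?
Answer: -27272 - 5*I*sqrt(47382)/106 ≈ -27272.0 - 10.268*I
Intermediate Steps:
N(K) = sqrt(K - 61/K)
(-19173 - N(-106)) + 7*(-1157) = (-19173 - sqrt(-106 - 61/(-106))) + 7*(-1157) = (-19173 - sqrt(-106 - 61*(-1/106))) - 8099 = (-19173 - sqrt(-106 + 61/106)) - 8099 = (-19173 - sqrt(-11175/106)) - 8099 = (-19173 - 5*I*sqrt(47382)/106) - 8099 = -27272 - 5*I*sqrt(47382)/106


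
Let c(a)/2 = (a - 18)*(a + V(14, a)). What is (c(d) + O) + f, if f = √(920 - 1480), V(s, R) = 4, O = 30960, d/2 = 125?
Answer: 148816 + 4*I*√35 ≈ 1.4882e+5 + 23.664*I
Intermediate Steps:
d = 250 (d = 2*125 = 250)
c(a) = 2*(-18 + a)*(4 + a) (c(a) = 2*((a - 18)*(a + 4)) = 2*((-18 + a)*(4 + a)) = 2*(-18 + a)*(4 + a))
f = 4*I*√35 (f = √(-560) = 4*I*√35 ≈ 23.664*I)
(c(d) + O) + f = ((-144 - 28*250 + 2*250²) + 30960) + 4*I*√35 = ((-144 - 7000 + 2*62500) + 30960) + 4*I*√35 = ((-144 - 7000 + 125000) + 30960) + 4*I*√35 = (117856 + 30960) + 4*I*√35 = 148816 + 4*I*√35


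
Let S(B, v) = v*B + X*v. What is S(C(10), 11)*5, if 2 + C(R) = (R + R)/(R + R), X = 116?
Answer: 6325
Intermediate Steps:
C(R) = -1 (C(R) = -2 + (R + R)/(R + R) = -2 + (2*R)/((2*R)) = -2 + (2*R)*(1/(2*R)) = -2 + 1 = -1)
S(B, v) = 116*v + B*v (S(B, v) = v*B + 116*v = B*v + 116*v = 116*v + B*v)
S(C(10), 11)*5 = (11*(116 - 1))*5 = (11*115)*5 = 1265*5 = 6325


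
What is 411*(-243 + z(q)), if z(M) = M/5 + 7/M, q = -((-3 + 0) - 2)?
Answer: -494433/5 ≈ -98887.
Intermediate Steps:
q = 5 (q = -(-3 - 2) = -1*(-5) = 5)
z(M) = 7/M + M/5 (z(M) = M*(⅕) + 7/M = M/5 + 7/M = 7/M + M/5)
411*(-243 + z(q)) = 411*(-243 + (7/5 + (⅕)*5)) = 411*(-243 + (7*(⅕) + 1)) = 411*(-243 + (7/5 + 1)) = 411*(-243 + 12/5) = 411*(-1203/5) = -494433/5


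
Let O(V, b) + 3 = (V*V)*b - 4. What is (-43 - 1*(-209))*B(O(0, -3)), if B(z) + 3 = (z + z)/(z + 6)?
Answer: 1826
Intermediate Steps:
O(V, b) = -7 + b*V**2 (O(V, b) = -3 + ((V*V)*b - 4) = -3 + (V**2*b - 4) = -3 + (b*V**2 - 4) = -3 + (-4 + b*V**2) = -7 + b*V**2)
B(z) = -3 + 2*z/(6 + z) (B(z) = -3 + (z + z)/(z + 6) = -3 + (2*z)/(6 + z) = -3 + 2*z/(6 + z))
(-43 - 1*(-209))*B(O(0, -3)) = (-43 - 1*(-209))*((-18 - (-7 - 3*0**2))/(6 + (-7 - 3*0**2))) = (-43 + 209)*((-18 - (-7 - 3*0))/(6 + (-7 - 3*0))) = 166*((-18 - (-7 + 0))/(6 + (-7 + 0))) = 166*((-18 - 1*(-7))/(6 - 7)) = 166*((-18 + 7)/(-1)) = 166*(-1*(-11)) = 166*11 = 1826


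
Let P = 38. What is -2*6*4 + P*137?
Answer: 5158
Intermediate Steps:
-2*6*4 + P*137 = -2*6*4 + 38*137 = -12*4 + 5206 = -48 + 5206 = 5158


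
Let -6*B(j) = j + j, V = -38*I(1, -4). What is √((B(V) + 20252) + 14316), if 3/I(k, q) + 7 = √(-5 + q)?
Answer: √(29067831 - 1653*I)/29 ≈ 185.91 - 0.0052861*I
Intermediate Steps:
I(k, q) = 3/(-7 + √(-5 + q))
V = -57*(-7 - 3*I)/29 (V = -114/(-7 + √(-5 - 4)) = -114/(-7 + √(-9)) = -114/(-7 + 3*I) = -114*(-7 - 3*I)/58 = -57*(-7 - 3*I)/29 ≈ 13.759 + 5.8966*I)
B(j) = -j/3 (B(j) = -(j + j)/6 = -j/3)
√((B(V) + 20252) + 14316) = √((-(399/29 + 171*I/29)/3 + 20252) + 14316) = √(((-133/29 - 57*I/29) + 20252) + 14316) = √((587175/29 - 57*I/29) + 14316) = √(1002339/29 - 57*I/29)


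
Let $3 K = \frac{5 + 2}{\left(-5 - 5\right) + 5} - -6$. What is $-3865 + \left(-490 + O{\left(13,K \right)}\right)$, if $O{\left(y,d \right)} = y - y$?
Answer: $-4355$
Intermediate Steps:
$K = \frac{23}{15}$ ($K = \frac{\frac{5 + 2}{\left(-5 - 5\right) + 5} - -6}{3} = \frac{\frac{7}{\left(-5 - 5\right) + 5} + 6}{3} = \frac{\frac{7}{-10 + 5} + 6}{3} = \frac{\frac{7}{-5} + 6}{3} = \frac{7 \left(- \frac{1}{5}\right) + 6}{3} = \frac{- \frac{7}{5} + 6}{3} = \frac{1}{3} \cdot \frac{23}{5} = \frac{23}{15} \approx 1.5333$)
$O{\left(y,d \right)} = 0$
$-3865 + \left(-490 + O{\left(13,K \right)}\right) = -3865 + \left(-490 + 0\right) = -3865 - 490 = -4355$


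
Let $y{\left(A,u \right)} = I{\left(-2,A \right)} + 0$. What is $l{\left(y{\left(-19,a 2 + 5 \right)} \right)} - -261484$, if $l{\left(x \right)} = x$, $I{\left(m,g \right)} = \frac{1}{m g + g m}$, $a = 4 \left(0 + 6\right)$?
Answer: $\frac{19872785}{76} \approx 2.6148 \cdot 10^{5}$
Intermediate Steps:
$a = 24$ ($a = 4 \cdot 6 = 24$)
$I{\left(m,g \right)} = \frac{1}{2 g m}$ ($I{\left(m,g \right)} = \frac{1}{g m + g m} = \frac{1}{2 g m}$)
$y{\left(A,u \right)} = - \frac{1}{4 A}$ ($y{\left(A,u \right)} = \frac{1}{2 A \left(-2\right)} + 0 = \frac{1}{2} \frac{1}{A} \left(- \frac{1}{2}\right) + 0 = - \frac{1}{4 A} + 0 = - \frac{1}{4 A}$)
$l{\left(y{\left(-19,a 2 + 5 \right)} \right)} - -261484 = - \frac{1}{4 \left(-19\right)} - -261484 = \left(- \frac{1}{4}\right) \left(- \frac{1}{19}\right) + 261484 = \frac{1}{76} + 261484 = \frac{19872785}{76}$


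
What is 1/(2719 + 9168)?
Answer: 1/11887 ≈ 8.4126e-5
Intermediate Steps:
1/(2719 + 9168) = 1/11887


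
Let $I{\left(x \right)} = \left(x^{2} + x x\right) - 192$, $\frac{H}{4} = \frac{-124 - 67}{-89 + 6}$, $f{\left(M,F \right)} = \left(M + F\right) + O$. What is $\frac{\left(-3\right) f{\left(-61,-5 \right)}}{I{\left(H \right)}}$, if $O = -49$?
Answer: $- \frac{103335}{6752} \approx -15.304$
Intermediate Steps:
$f{\left(M,F \right)} = -49 + F + M$ ($f{\left(M,F \right)} = \left(M + F\right) - 49 = \left(F + M\right) - 49 = -49 + F + M$)
$H = \frac{764}{83}$ ($H = 4 \frac{-124 - 67}{-89 + 6} = 4 \left(- \frac{191}{-83}\right) = 4 \left(\left(-191\right) \left(- \frac{1}{83}\right)\right) = 4 \cdot \frac{191}{83} = \frac{764}{83} \approx 9.2048$)
$I{\left(x \right)} = -192 + 2 x^{2}$ ($I{\left(x \right)} = \left(x^{2} + x^{2}\right) - 192 = 2 x^{2} - 192 = -192 + 2 x^{2}$)
$\frac{\left(-3\right) f{\left(-61,-5 \right)}}{I{\left(H \right)}} = \frac{\left(-3\right) \left(-49 - 5 - 61\right)}{-192 + 2 \left(\frac{764}{83}\right)^{2}} = \frac{\left(-3\right) \left(-115\right)}{-192 + 2 \cdot \frac{583696}{6889}} = \frac{345}{-192 + \frac{1167392}{6889}} = \frac{345}{- \frac{155296}{6889}} = 345 \left(- \frac{6889}{155296}\right) = - \frac{103335}{6752}$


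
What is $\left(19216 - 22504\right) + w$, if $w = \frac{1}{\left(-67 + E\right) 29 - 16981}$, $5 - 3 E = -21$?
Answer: $- \frac{184187187}{56018} \approx -3288.0$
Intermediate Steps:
$E = \frac{26}{3}$ ($E = \frac{5}{3} - -7 = \frac{5}{3} + 7 = \frac{26}{3} \approx 8.6667$)
$w = - \frac{3}{56018}$ ($w = \frac{1}{\left(-67 + \frac{26}{3}\right) 29 - 16981} = \frac{1}{\left(- \frac{175}{3}\right) 29 - 16981} = \frac{1}{- \frac{5075}{3} - 16981} = \frac{1}{- \frac{56018}{3}} = - \frac{3}{56018} \approx -5.3554 \cdot 10^{-5}$)
$\left(19216 - 22504\right) + w = \left(19216 - 22504\right) - \frac{3}{56018} = -3288 - \frac{3}{56018} = - \frac{184187187}{56018}$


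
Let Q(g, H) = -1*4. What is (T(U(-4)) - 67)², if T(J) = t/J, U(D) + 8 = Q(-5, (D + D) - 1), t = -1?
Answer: 644809/144 ≈ 4477.8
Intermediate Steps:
Q(g, H) = -4
U(D) = -12 (U(D) = -8 - 4 = -12)
T(J) = -1/J
(T(U(-4)) - 67)² = (-1/(-12) - 67)² = (-1*(-1/12) - 67)² = (1/12 - 67)² = (-803/12)² = 644809/144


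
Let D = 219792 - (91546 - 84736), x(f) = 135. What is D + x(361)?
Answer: 213117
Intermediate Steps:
D = 212982 (D = 219792 - 1*6810 = 219792 - 6810 = 212982)
D + x(361) = 212982 + 135 = 213117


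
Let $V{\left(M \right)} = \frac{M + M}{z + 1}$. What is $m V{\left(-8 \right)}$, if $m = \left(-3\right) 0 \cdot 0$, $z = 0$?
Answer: $0$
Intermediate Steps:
$V{\left(M \right)} = 2 M$ ($V{\left(M \right)} = \frac{M + M}{0 + 1} = \frac{2 M}{1} = 2 M 1 = 2 M$)
$m = 0$ ($m = 0 \cdot 0 = 0$)
$m V{\left(-8 \right)} = 0 \cdot 2 \left(-8\right) = 0 \left(-16\right) = 0$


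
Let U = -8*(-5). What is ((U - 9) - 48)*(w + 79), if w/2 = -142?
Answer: 3485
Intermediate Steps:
w = -284 (w = 2*(-142) = -284)
U = 40
((U - 9) - 48)*(w + 79) = ((40 - 9) - 48)*(-284 + 79) = (31 - 48)*(-205) = -17*(-205) = 3485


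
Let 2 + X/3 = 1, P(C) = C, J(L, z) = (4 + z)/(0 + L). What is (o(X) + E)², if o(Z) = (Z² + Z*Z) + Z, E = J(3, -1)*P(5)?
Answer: 400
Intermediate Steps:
J(L, z) = (4 + z)/L
X = -3 (X = -6 + 3*1 = -6 + 3 = -3)
E = 5 (E = ((4 - 1)/3)*5 = ((⅓)*3)*5 = 1*5 = 5)
o(Z) = Z + 2*Z² (o(Z) = (Z² + Z²) + Z = 2*Z² + Z = Z + 2*Z²)
(o(X) + E)² = (-3*(1 + 2*(-3)) + 5)² = (-3*(1 - 6) + 5)² = (-3*(-5) + 5)² = (15 + 5)² = 20² = 400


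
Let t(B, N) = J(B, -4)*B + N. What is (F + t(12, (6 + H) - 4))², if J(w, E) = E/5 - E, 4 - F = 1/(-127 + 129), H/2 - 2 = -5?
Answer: 143641/100 ≈ 1436.4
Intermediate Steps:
H = -6 (H = 4 + 2*(-5) = 4 - 10 = -6)
F = 7/2 (F = 4 - 1/(-127 + 129) = 4 - 1/2 = 4 - 1*½ = 4 - ½ = 7/2 ≈ 3.5000)
J(w, E) = -4*E/5 (J(w, E) = E*(⅕) - E = E/5 - E = -4*E/5)
t(B, N) = N + 16*B/5 (t(B, N) = (-⅘*(-4))*B + N = 16*B/5 + N = N + 16*B/5)
(F + t(12, (6 + H) - 4))² = (7/2 + (((6 - 6) - 4) + (16/5)*12))² = (7/2 + ((0 - 4) + 192/5))² = (7/2 + (-4 + 192/5))² = (7/2 + 172/5)² = (379/10)² = 143641/100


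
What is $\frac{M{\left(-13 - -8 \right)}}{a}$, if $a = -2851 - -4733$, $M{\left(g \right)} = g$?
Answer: $- \frac{5}{1882} \approx -0.0026567$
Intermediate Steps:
$a = 1882$ ($a = -2851 + 4733 = 1882$)
$\frac{M{\left(-13 - -8 \right)}}{a} = \frac{-13 - -8}{1882} = \left(-13 + 8\right) \frac{1}{1882} = \left(-5\right) \frac{1}{1882} = - \frac{5}{1882}$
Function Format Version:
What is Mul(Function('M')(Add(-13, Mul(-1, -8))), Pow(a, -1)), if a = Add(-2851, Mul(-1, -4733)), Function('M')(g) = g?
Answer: Rational(-5, 1882) ≈ -0.0026567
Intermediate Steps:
a = 1882 (a = Add(-2851, 4733) = 1882)
Mul(Function('M')(Add(-13, Mul(-1, -8))), Pow(a, -1)) = Mul(Add(-13, Mul(-1, -8)), Pow(1882, -1)) = Mul(Add(-13, 8), Rational(1, 1882)) = Mul(-5, Rational(1, 1882)) = Rational(-5, 1882)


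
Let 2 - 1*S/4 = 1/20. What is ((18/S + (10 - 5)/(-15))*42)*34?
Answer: 36652/13 ≈ 2819.4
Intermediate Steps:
S = 39/5 (S = 8 - 4/20 = 8 - 4*1/20 = 8 - 1/5 = 39/5 ≈ 7.8000)
((18/S + (10 - 5)/(-15))*42)*34 = ((18/(39/5) + (10 - 5)/(-15))*42)*34 = ((18*(5/39) + 5*(-1/15))*42)*34 = ((30/13 - 1/3)*42)*34 = ((77/39)*42)*34 = (1078/13)*34 = 36652/13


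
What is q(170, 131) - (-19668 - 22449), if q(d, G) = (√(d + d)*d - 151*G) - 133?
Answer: 22203 + 340*√85 ≈ 25338.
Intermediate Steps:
q(d, G) = -133 - 151*G + √2*d^(3/2) (q(d, G) = (√(2*d)*d - 151*G) - 133 = ((√2*√d)*d - 151*G) - 133 = (√2*d^(3/2) - 151*G) - 133 = (-151*G + √2*d^(3/2)) - 133 = -133 - 151*G + √2*d^(3/2))
q(170, 131) - (-19668 - 22449) = (-133 - 151*131 + √2*170^(3/2)) - (-19668 - 22449) = (-133 - 19781 + √2*(170*√170)) - 1*(-42117) = (-133 - 19781 + 340*√85) + 42117 = (-19914 + 340*√85) + 42117 = 22203 + 340*√85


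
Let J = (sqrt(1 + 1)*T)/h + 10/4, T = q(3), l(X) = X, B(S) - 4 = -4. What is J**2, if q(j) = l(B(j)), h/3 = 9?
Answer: 25/4 ≈ 6.2500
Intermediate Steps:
h = 27 (h = 3*9 = 27)
B(S) = 0 (B(S) = 4 - 4 = 0)
q(j) = 0
T = 0
J = 5/2 (J = (sqrt(1 + 1)*0)/27 + 10/4 = (sqrt(2)*0)*(1/27) + 10*(1/4) = 0*(1/27) + 5/2 = 0 + 5/2 = 5/2 ≈ 2.5000)
J**2 = (5/2)**2 = 25/4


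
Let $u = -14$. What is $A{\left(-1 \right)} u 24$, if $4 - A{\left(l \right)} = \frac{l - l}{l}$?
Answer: $-1344$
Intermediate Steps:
$A{\left(l \right)} = 4$ ($A{\left(l \right)} = 4 - \frac{l - l}{l} = 4 - \frac{0}{l} = 4 - 0 = 4 + 0 = 4$)
$A{\left(-1 \right)} u 24 = 4 \left(-14\right) 24 = \left(-56\right) 24 = -1344$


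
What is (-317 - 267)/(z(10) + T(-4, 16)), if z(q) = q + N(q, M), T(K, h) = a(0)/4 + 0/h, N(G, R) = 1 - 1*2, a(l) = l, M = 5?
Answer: -584/9 ≈ -64.889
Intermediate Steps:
N(G, R) = -1 (N(G, R) = 1 - 2 = -1)
T(K, h) = 0 (T(K, h) = 0/4 + 0/h = 0*(1/4) + 0 = 0 + 0 = 0)
z(q) = -1 + q (z(q) = q - 1 = -1 + q)
(-317 - 267)/(z(10) + T(-4, 16)) = (-317 - 267)/((-1 + 10) + 0) = -584/(9 + 0) = -584/9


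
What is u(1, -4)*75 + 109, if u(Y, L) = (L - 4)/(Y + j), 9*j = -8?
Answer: -5291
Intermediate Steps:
j = -8/9 (j = (⅑)*(-8) = -8/9 ≈ -0.88889)
u(Y, L) = (-4 + L)/(-8/9 + Y) (u(Y, L) = (L - 4)/(Y - 8/9) = (-4 + L)/(-8/9 + Y))
u(1, -4)*75 + 109 = (9*(-4 - 4)/(-8 + 9*1))*75 + 109 = (9*(-8)/(-8 + 9))*75 + 109 = (9*(-8)/1)*75 + 109 = (9*1*(-8))*75 + 109 = -72*75 + 109 = -5400 + 109 = -5291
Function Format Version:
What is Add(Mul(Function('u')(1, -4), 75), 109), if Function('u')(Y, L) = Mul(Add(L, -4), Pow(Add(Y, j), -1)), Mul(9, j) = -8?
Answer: -5291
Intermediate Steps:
j = Rational(-8, 9) (j = Mul(Rational(1, 9), -8) = Rational(-8, 9) ≈ -0.88889)
Function('u')(Y, L) = Mul(Pow(Add(Rational(-8, 9), Y), -1), Add(-4, L)) (Function('u')(Y, L) = Mul(Add(L, -4), Pow(Add(Y, Rational(-8, 9)), -1)) = Mul(Add(-4, L), Pow(Add(Rational(-8, 9), Y), -1)) = Mul(Pow(Add(Rational(-8, 9), Y), -1), Add(-4, L)))
Add(Mul(Function('u')(1, -4), 75), 109) = Add(Mul(Mul(9, Pow(Add(-8, Mul(9, 1)), -1), Add(-4, -4)), 75), 109) = Add(Mul(Mul(9, Pow(Add(-8, 9), -1), -8), 75), 109) = Add(Mul(Mul(9, Pow(1, -1), -8), 75), 109) = Add(Mul(Mul(9, 1, -8), 75), 109) = Add(Mul(-72, 75), 109) = Add(-5400, 109) = -5291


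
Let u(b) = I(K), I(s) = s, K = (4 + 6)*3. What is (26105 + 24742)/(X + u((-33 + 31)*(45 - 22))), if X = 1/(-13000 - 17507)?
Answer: 1551189429/915209 ≈ 1694.9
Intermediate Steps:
K = 30 (K = 10*3 = 30)
X = -1/30507 (X = 1/(-30507) = -1/30507 ≈ -3.2779e-5)
u(b) = 30
(26105 + 24742)/(X + u((-33 + 31)*(45 - 22))) = (26105 + 24742)/(-1/30507 + 30) = 50847/(915209/30507) = 50847*(30507/915209) = 1551189429/915209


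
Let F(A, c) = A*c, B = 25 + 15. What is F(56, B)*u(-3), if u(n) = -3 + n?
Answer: -13440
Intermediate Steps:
B = 40
F(56, B)*u(-3) = (56*40)*(-3 - 3) = 2240*(-6) = -13440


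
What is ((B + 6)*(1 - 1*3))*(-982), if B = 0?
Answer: 11784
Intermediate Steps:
((B + 6)*(1 - 1*3))*(-982) = ((0 + 6)*(1 - 1*3))*(-982) = (6*(1 - 3))*(-982) = (6*(-2))*(-982) = -12*(-982) = 11784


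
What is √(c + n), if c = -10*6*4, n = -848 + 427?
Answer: I*√661 ≈ 25.71*I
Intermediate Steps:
n = -421
c = -240 (c = -60*4 = -240)
√(c + n) = √(-240 - 421) = √(-661) = I*√661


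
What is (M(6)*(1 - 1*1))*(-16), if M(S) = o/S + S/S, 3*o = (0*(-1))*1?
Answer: 0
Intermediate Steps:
o = 0 (o = ((0*(-1))*1)/3 = (0*1)/3 = (1/3)*0 = 0)
M(S) = 1 (M(S) = 0/S + S/S = 0 + 1 = 1)
(M(6)*(1 - 1*1))*(-16) = (1*(1 - 1*1))*(-16) = (1*(1 - 1))*(-16) = (1*0)*(-16) = 0*(-16) = 0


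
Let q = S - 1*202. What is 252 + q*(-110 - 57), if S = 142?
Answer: 10272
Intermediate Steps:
q = -60 (q = 142 - 1*202 = 142 - 202 = -60)
252 + q*(-110 - 57) = 252 - 60*(-110 - 57) = 252 - 60*(-167) = 252 + 10020 = 10272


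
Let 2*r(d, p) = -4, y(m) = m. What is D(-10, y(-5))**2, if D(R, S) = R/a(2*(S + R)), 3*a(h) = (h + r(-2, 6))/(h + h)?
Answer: 50625/16 ≈ 3164.1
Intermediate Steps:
r(d, p) = -2 (r(d, p) = (1/2)*(-4) = -2)
a(h) = (-2 + h)/(6*h) (a(h) = ((h - 2)/(h + h))/3 = ((-2 + h)/((2*h)))/3 = ((-2 + h)*(1/(2*h)))/3 = ((-2 + h)/(2*h))/3 = (-2 + h)/(6*h))
D(R, S) = 6*R*(2*R + 2*S)/(-2 + 2*R + 2*S) (D(R, S) = R/(((-2 + 2*(S + R))/(6*((2*(S + R)))))) = R/(((-2 + 2*(R + S))/(6*((2*(R + S)))))) = R/(((-2 + (2*R + 2*S))/(6*(2*R + 2*S)))) = R/(((-2 + 2*R + 2*S)/(6*(2*R + 2*S)))) = R*(6*(2*R + 2*S)/(-2 + 2*R + 2*S)) = 6*R*(2*R + 2*S)/(-2 + 2*R + 2*S))
D(-10, y(-5))**2 = (6*(-10)*(-10 - 5)/(-1 - 10 - 5))**2 = (6*(-10)*(-15)/(-16))**2 = (6*(-10)*(-1/16)*(-15))**2 = (-225/4)**2 = 50625/16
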